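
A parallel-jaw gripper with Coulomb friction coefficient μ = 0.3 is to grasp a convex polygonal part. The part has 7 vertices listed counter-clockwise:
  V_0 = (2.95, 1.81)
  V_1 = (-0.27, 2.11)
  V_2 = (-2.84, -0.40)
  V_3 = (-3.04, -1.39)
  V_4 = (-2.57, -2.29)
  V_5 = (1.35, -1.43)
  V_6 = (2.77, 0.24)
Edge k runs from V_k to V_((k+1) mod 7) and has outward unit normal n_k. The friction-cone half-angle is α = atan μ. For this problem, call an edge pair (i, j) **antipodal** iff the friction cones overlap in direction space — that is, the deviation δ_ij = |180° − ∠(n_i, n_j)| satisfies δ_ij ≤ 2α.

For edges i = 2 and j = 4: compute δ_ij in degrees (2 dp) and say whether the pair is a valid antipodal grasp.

δ = 66.20°, invalid

α = atan 0.3 = 16.70°;  2α = 33.40°
edge 2: e_2 = (-0.20, -0.99);  n_2 = (-0.9802, +0.1980)
edge 4: e_4 = (+3.92, +0.86);  n_4 = (+0.2143, -0.9768)
∠(n_2, n_4) = 113.80°
δ = |180° − 113.80°| = 66.20°
66.20° > 2α = 33.40°  →  invalid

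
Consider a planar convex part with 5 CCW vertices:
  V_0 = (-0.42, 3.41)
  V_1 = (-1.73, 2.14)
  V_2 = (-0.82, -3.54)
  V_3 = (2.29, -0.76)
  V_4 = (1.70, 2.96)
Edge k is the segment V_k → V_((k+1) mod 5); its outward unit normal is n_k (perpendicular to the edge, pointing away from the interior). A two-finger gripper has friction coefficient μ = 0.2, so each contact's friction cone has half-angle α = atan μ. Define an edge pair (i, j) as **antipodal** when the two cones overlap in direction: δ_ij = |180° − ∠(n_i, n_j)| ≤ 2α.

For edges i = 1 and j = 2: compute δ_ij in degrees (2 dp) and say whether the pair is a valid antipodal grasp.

δ = 57.31°, invalid

α = atan 0.2 = 11.31°;  2α = 22.62°
edge 1: e_1 = (+0.91, -5.68);  n_1 = (-0.9874, -0.1582)
edge 2: e_2 = (+3.11, +2.78);  n_2 = (+0.6664, -0.7456)
∠(n_1, n_2) = 122.69°
δ = |180° − 122.69°| = 57.31°
57.31° > 2α = 22.62°  →  invalid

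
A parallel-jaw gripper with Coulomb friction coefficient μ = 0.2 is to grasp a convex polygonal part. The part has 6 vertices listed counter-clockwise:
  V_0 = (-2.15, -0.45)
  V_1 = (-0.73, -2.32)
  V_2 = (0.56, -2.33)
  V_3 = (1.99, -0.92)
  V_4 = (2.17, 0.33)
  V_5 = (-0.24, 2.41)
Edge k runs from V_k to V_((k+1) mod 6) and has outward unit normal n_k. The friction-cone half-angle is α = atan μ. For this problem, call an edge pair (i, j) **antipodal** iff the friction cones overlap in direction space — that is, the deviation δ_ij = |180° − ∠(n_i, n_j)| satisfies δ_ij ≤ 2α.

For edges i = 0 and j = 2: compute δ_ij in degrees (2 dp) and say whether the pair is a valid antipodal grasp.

δ = 82.62°, invalid

α = atan 0.2 = 11.31°;  2α = 22.62°
edge 0: e_0 = (+1.42, -1.87);  n_0 = (-0.7964, -0.6048)
edge 2: e_2 = (+1.43, +1.41);  n_2 = (+0.7021, -0.7121)
∠(n_0, n_2) = 97.38°
δ = |180° − 97.38°| = 82.62°
82.62° > 2α = 22.62°  →  invalid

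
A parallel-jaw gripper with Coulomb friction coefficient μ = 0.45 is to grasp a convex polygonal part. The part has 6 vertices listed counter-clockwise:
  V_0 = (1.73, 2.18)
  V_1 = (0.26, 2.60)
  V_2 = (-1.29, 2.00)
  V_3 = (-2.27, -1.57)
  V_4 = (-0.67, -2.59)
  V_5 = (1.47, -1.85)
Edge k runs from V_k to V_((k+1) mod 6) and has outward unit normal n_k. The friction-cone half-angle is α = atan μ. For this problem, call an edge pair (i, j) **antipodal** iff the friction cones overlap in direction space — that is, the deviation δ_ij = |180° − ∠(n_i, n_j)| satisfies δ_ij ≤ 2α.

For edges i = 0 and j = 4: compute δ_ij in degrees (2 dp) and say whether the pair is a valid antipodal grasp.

δ = 35.02°, valid

α = atan 0.45 = 24.23°;  2α = 48.46°
edge 0: e_0 = (-1.47, +0.42);  n_0 = (+0.2747, +0.9615)
edge 4: e_4 = (+2.14, +0.74);  n_4 = (+0.3268, -0.9451)
∠(n_0, n_4) = 144.98°
δ = |180° − 144.98°| = 35.02°
35.02° ≤ 2α = 48.46°  →  valid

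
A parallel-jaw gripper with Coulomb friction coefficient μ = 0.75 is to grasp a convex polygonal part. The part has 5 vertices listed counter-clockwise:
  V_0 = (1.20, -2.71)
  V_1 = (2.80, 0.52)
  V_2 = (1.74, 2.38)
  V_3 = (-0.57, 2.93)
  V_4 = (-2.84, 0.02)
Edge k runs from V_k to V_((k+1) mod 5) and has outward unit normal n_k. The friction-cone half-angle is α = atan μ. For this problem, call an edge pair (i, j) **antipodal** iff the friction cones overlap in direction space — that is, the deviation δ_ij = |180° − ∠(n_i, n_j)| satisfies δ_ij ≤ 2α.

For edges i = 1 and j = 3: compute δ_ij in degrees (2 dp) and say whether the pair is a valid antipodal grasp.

α = atan 0.75 = 36.87°;  2α = 73.74°
edge 1: e_1 = (-1.06, +1.86);  n_1 = (+0.8688, +0.4951)
edge 3: e_3 = (-2.27, -2.91);  n_3 = (-0.7885, +0.6151)
∠(n_1, n_3) = 112.36°
δ = |180° − 112.36°| = 67.64°
67.64° ≤ 2α = 73.74°  →  valid

δ = 67.64°, valid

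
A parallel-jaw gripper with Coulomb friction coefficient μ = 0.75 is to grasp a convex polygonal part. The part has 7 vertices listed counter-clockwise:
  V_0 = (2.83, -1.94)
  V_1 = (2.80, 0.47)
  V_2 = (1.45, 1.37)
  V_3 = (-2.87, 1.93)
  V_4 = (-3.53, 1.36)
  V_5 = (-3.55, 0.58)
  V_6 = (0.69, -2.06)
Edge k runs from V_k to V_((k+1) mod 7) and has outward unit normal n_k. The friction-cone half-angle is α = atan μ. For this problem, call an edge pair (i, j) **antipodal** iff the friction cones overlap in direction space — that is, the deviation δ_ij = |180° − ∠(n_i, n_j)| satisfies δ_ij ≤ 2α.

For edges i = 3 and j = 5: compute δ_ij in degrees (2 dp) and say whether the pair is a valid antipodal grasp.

δ = 72.72°, valid

α = atan 0.75 = 36.87°;  2α = 73.74°
edge 3: e_3 = (-0.66, -0.57);  n_3 = (-0.6536, +0.7568)
edge 5: e_5 = (+4.24, -2.64);  n_5 = (-0.5286, -0.8489)
∠(n_3, n_5) = 107.28°
δ = |180° − 107.28°| = 72.72°
72.72° ≤ 2α = 73.74°  →  valid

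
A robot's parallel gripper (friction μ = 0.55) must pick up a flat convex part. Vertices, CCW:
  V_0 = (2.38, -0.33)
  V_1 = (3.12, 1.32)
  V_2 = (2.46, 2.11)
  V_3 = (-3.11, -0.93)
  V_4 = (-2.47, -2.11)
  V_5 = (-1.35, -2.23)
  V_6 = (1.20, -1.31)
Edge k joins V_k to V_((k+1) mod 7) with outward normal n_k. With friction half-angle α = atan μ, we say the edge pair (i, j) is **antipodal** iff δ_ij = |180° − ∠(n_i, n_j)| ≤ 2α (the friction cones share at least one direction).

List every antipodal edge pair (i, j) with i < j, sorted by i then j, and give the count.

count = 7; pairs: (0,2), (0,3), (1,3), (1,4), (2,4), (2,5), (2,6)

α = atan 0.55 = 28.81°;  2α = 57.62°
n_0 = (+0.9124, -0.4092)
n_1 = (+0.7674, +0.6411)
n_2 = (-0.4791, +0.8778)
n_3 = (-0.8790, -0.4768)
n_4 = (-0.1065, -0.9943)
n_5 = (+0.3394, -0.9407)
n_6 = (+0.6389, -0.7693)
  (0,1): δ = 115.97°  ·
  (0,2): δ = 37.22°  ✓
  (0,3): δ = 52.63°  ✓
  (0,4): δ = 108.04°  ·
  (0,5): δ = 133.99°  ·
  (0,6): δ = 153.87°  ·
  (1,2): δ = 101.25°  ·
  (1,3): δ = 11.40°  ✓
  (1,4): δ = 44.01°  ✓
  (1,5): δ = 69.96°  ·
  (1,6): δ = 89.83°  ·
  (2,3): δ = 90.15°  ·
  (2,4): δ = 34.74°  ✓
  (2,5): δ = 8.79°  ✓
  (2,6): δ = 11.09°  ✓
  (3,4): δ = 124.59°  ·
  (3,5): δ = 98.64°  ·
  (3,6): δ = 78.76°  ·
  (4,5): δ = 154.05°  ·
  (4,6): δ = 134.17°  ·
  (5,6): δ = 160.13°  ·
antipodal pairs: 7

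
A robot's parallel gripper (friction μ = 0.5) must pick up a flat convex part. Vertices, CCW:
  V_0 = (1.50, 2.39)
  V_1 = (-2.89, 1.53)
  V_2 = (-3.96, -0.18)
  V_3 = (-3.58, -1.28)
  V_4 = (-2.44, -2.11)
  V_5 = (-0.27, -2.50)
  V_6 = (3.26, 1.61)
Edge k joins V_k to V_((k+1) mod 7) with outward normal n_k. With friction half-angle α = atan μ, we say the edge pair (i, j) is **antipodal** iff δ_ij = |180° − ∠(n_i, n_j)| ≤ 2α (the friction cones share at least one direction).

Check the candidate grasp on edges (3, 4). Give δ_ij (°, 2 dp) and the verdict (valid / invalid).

α = atan 0.5 = 26.57°;  2α = 53.13°
edge 3: e_3 = (+1.14, -0.83);  n_3 = (-0.5886, -0.8084)
edge 4: e_4 = (+2.17, -0.39);  n_4 = (-0.1769, -0.9842)
∠(n_3, n_4) = 25.87°
δ = |180° − 25.87°| = 154.13°
154.13° > 2α = 53.13°  →  invalid

δ = 154.13°, invalid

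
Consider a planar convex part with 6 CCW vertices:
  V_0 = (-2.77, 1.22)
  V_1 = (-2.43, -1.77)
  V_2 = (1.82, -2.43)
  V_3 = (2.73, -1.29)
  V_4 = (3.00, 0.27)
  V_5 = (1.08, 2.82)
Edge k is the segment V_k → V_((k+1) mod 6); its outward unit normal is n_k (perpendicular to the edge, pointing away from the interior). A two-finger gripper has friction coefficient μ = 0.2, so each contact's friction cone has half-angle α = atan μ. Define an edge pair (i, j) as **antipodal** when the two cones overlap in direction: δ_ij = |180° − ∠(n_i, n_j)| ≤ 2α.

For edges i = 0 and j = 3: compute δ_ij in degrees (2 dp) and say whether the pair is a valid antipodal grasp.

α = atan 0.2 = 11.31°;  2α = 22.62°
edge 0: e_0 = (+0.34, -2.99);  n_0 = (-0.9936, -0.1130)
edge 3: e_3 = (+0.27, +1.56);  n_3 = (+0.9854, -0.1705)
∠(n_0, n_3) = 163.69°
δ = |180° − 163.69°| = 16.31°
16.31° ≤ 2α = 22.62°  →  valid

δ = 16.31°, valid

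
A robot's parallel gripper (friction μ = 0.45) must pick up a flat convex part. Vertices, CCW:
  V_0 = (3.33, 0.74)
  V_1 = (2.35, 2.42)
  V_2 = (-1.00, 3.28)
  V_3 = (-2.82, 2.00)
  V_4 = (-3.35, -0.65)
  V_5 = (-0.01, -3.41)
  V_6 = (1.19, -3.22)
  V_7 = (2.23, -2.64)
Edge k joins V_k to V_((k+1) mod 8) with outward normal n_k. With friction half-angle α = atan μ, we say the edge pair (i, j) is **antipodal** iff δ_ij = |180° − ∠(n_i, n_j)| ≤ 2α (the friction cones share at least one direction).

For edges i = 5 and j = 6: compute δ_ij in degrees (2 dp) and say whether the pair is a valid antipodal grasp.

α = atan 0.45 = 24.23°;  2α = 48.46°
edge 5: e_5 = (+1.20, +0.19);  n_5 = (+0.1564, -0.9877)
edge 6: e_6 = (+1.04, +0.58);  n_6 = (+0.4871, -0.8734)
∠(n_5, n_6) = 20.15°
δ = |180° − 20.15°| = 159.85°
159.85° > 2α = 48.46°  →  invalid

δ = 159.85°, invalid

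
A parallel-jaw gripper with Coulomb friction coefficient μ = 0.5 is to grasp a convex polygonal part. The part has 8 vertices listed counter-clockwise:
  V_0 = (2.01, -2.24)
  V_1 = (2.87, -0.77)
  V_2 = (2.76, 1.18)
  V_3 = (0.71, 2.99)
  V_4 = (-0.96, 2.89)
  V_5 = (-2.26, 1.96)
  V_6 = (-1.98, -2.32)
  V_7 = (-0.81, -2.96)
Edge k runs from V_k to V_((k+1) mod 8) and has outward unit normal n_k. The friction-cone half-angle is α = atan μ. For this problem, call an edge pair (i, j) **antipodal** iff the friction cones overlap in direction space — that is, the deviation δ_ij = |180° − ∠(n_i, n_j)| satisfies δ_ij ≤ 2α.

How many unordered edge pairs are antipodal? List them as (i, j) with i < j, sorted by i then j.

α = atan 0.5 = 26.57°;  2α = 53.13°
n_0 = (+0.8631, -0.5050)
n_1 = (+0.9984, +0.0563)
n_2 = (+0.6619, +0.7496)
n_3 = (-0.0598, +0.9982)
n_4 = (-0.5818, +0.8133)
n_5 = (-0.9979, -0.0653)
n_6 = (-0.4799, -0.8773)
n_7 = (+0.2474, -0.9689)
  (0,1): δ = 146.44°  ·
  (0,2): δ = 101.11°  ·
  (0,3): δ = 56.24°  ·
  (0,4): δ = 24.09°  ✓
  (0,5): δ = 34.07°  ✓
  (0,6): δ = 91.65°  ·
  (0,7): δ = 134.65°  ·
  (1,2): δ = 134.67°  ·
  (1,3): δ = 89.80°  ·
  (1,4): δ = 57.65°  ·
  (1,5): δ = 0.51°  ✓
  (1,6): δ = 58.09°  ·
  (1,7): δ = 101.09°  ·
  (2,3): δ = 135.13°  ·
  (2,4): δ = 102.98°  ·
  (2,5): δ = 44.81°  ✓
  (2,6): δ = 12.76°  ✓
  (2,7): δ = 55.76°  ·
  (3,4): δ = 147.85°  ·
  (3,5): δ = 89.68°  ·
  (3,6): δ = 32.11°  ✓
  (3,7): δ = 10.90°  ✓
  (4,5): δ = 121.84°  ·
  (4,6): δ = 64.26°  ·
  (4,7): δ = 21.26°  ✓
  (5,6): δ = 122.42°  ·
  (5,7): δ = 79.42°  ·
  (6,7): δ = 137.00°  ·
antipodal pairs: 8

count = 8; pairs: (0,4), (0,5), (1,5), (2,5), (2,6), (3,6), (3,7), (4,7)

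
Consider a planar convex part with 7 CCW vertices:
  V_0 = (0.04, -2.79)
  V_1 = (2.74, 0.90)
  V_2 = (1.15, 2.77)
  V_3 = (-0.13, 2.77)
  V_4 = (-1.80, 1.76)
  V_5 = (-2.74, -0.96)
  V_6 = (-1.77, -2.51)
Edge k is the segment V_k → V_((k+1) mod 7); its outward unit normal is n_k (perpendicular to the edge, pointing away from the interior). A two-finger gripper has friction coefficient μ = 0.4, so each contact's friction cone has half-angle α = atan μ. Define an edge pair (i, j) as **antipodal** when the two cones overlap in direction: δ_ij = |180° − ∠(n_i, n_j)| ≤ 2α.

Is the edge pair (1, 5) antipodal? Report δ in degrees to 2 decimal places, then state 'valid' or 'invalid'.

δ = 8.33°, valid

α = atan 0.4 = 21.80°;  2α = 43.60°
edge 1: e_1 = (-1.59, +1.87);  n_1 = (+0.7618, +0.6478)
edge 5: e_5 = (+0.97, -1.55);  n_5 = (-0.8477, -0.5305)
∠(n_1, n_5) = 171.67°
δ = |180° − 171.67°| = 8.33°
8.33° ≤ 2α = 43.60°  →  valid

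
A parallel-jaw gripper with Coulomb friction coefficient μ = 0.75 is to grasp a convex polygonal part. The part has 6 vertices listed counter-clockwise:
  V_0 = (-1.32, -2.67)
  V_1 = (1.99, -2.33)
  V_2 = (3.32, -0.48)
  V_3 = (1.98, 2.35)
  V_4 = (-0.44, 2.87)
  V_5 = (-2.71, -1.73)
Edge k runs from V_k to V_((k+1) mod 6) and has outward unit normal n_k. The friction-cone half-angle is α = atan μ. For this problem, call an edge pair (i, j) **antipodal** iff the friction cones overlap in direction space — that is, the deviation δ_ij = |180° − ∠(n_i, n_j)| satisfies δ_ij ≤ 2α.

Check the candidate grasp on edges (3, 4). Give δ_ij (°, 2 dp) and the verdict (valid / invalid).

α = atan 0.75 = 36.87°;  2α = 73.74°
edge 3: e_3 = (-2.42, +0.52);  n_3 = (+0.2101, +0.9777)
edge 4: e_4 = (-2.27, -4.60);  n_4 = (-0.8968, +0.4425)
∠(n_3, n_4) = 75.86°
δ = |180° − 75.86°| = 104.14°
104.14° > 2α = 73.74°  →  invalid

δ = 104.14°, invalid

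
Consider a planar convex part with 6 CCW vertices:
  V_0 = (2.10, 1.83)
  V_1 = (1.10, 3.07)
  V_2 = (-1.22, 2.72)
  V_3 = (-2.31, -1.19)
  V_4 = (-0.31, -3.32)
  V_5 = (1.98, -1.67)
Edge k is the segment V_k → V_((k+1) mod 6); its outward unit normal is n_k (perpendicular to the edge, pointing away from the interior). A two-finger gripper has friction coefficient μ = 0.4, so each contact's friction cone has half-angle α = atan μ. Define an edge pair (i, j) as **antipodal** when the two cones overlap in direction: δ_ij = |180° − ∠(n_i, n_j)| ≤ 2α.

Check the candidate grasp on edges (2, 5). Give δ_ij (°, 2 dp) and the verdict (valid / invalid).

δ = 13.61°, valid

α = atan 0.4 = 21.80°;  2α = 43.60°
edge 2: e_2 = (-1.09, -3.91);  n_2 = (-0.9633, +0.2685)
edge 5: e_5 = (+0.12, +3.50);  n_5 = (+0.9994, -0.0343)
∠(n_2, n_5) = 166.39°
δ = |180° − 166.39°| = 13.61°
13.61° ≤ 2α = 43.60°  →  valid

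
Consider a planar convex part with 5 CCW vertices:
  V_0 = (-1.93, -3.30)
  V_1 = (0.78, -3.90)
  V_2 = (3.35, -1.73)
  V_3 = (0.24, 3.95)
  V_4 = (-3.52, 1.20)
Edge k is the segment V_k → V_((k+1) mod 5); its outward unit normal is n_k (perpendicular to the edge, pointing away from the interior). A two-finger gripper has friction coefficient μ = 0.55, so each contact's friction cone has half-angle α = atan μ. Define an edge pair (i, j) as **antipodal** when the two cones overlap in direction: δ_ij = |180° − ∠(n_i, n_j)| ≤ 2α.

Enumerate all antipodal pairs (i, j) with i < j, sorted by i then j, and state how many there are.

count = 4; pairs: (0,2), (0,3), (1,3), (2,4)

α = atan 0.55 = 28.81°;  2α = 57.62°
n_0 = (-0.2162, -0.9764)
n_1 = (+0.6451, -0.7641)
n_2 = (+0.8771, +0.4803)
n_3 = (-0.5903, +0.8072)
n_4 = (-0.9429, -0.3331)
  (0,1): δ = 127.34°  ·
  (0,2): δ = 48.81°  ✓
  (0,3): δ = 48.67°  ✓
  (0,4): δ = 121.94°  ·
  (1,2): δ = 101.47°  ·
  (1,3): δ = 4.00°  ✓
  (1,4): δ = 69.28°  ·
  (2,3): δ = 82.52°  ·
  (2,4): δ = 9.24°  ✓
  (3,4): δ = 106.72°  ·
antipodal pairs: 4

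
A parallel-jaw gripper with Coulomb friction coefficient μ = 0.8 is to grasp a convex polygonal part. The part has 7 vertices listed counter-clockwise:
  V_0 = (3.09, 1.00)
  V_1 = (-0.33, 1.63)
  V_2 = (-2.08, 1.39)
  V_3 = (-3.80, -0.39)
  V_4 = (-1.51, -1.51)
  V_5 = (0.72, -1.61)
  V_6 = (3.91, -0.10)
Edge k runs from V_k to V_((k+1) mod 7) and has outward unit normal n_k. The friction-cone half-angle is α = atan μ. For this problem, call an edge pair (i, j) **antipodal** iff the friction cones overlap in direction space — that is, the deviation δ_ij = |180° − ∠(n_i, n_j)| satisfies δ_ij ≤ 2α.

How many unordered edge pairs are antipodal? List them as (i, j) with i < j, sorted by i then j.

α = atan 0.8 = 38.66°;  2α = 77.32°
n_0 = (+0.1812, +0.9835)
n_1 = (-0.1359, +0.9907)
n_2 = (-0.7191, +0.6949)
n_3 = (-0.4394, -0.8983)
n_4 = (-0.0448, -0.9990)
n_5 = (+0.4278, -0.9039)
n_6 = (+0.8017, +0.5977)
  (0,1): δ = 161.75°  ·
  (0,2): δ = 123.58°  ·
  (0,3): δ = 15.62°  ✓
  (0,4): δ = 7.87°  ✓
  (0,5): δ = 35.77°  ✓
  (0,6): δ = 137.14°  ·
  (1,2): δ = 141.83°  ·
  (1,3): δ = 33.87°  ✓
  (1,4): δ = 10.38°  ✓
  (1,5): δ = 17.52°  ✓
  (1,6): δ = 118.89°  ·
  (2,3): δ = 72.04°  ✓
  (2,4): δ = 48.55°  ✓
  (2,5): δ = 20.65°  ✓
  (2,6): δ = 80.72°  ·
  (3,4): δ = 156.51°  ·
  (3,5): δ = 128.61°  ·
  (3,6): δ = 27.23°  ✓
  (4,5): δ = 152.10°  ·
  (4,6): δ = 50.73°  ✓
  (5,6): δ = 78.63°  ·
antipodal pairs: 11

count = 11; pairs: (0,3), (0,4), (0,5), (1,3), (1,4), (1,5), (2,3), (2,4), (2,5), (3,6), (4,6)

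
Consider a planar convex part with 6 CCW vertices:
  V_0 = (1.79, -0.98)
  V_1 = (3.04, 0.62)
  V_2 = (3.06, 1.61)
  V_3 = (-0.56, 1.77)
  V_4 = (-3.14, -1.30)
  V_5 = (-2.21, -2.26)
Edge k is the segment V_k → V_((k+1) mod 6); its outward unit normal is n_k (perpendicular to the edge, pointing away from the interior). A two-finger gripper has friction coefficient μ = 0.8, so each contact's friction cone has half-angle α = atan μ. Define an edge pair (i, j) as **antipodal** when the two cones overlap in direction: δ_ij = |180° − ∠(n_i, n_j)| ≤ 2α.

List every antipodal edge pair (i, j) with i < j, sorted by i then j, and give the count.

α = atan 0.8 = 38.66°;  2α = 77.32°
n_0 = (+0.7880, -0.6156)
n_1 = (+0.9998, -0.0202)
n_2 = (+0.0442, +0.9990)
n_3 = (-0.7656, +0.6434)
n_4 = (-0.7182, -0.6958)
n_5 = (+0.3048, -0.9524)
  (0,1): δ = 143.16°  ·
  (0,2): δ = 54.53°  ✓
  (0,3): δ = 2.04°  ✓
  (0,4): δ = 82.09°  ·
  (0,5): δ = 145.74°  ·
  (1,2): δ = 91.37°  ·
  (1,3): δ = 38.89°  ✓
  (1,4): δ = 45.25°  ✓
  (1,5): δ = 108.90°  ·
  (2,3): δ = 127.51°  ·
  (2,4): δ = 43.38°  ✓
  (2,5): δ = 20.28°  ✓
  (3,4): δ = 95.87°  ·
  (3,5): δ = 32.21°  ✓
  (4,5): δ = 116.35°  ·
antipodal pairs: 7

count = 7; pairs: (0,2), (0,3), (1,3), (1,4), (2,4), (2,5), (3,5)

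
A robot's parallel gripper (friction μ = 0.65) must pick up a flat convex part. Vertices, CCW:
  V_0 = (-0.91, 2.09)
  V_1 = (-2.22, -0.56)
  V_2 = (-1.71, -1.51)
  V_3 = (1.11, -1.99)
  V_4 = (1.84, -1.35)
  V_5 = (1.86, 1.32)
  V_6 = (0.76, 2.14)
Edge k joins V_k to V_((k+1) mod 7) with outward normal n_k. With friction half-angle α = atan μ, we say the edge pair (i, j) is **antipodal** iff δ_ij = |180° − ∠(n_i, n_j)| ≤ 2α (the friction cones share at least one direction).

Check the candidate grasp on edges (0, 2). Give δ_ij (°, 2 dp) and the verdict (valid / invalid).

δ = 73.35°, invalid

α = atan 0.65 = 33.02°;  2α = 66.05°
edge 0: e_0 = (-1.31, -2.65);  n_0 = (-0.8964, +0.4431)
edge 2: e_2 = (+2.82, -0.48);  n_2 = (-0.1678, -0.9858)
∠(n_0, n_2) = 106.65°
δ = |180° − 106.65°| = 73.35°
73.35° > 2α = 66.05°  →  invalid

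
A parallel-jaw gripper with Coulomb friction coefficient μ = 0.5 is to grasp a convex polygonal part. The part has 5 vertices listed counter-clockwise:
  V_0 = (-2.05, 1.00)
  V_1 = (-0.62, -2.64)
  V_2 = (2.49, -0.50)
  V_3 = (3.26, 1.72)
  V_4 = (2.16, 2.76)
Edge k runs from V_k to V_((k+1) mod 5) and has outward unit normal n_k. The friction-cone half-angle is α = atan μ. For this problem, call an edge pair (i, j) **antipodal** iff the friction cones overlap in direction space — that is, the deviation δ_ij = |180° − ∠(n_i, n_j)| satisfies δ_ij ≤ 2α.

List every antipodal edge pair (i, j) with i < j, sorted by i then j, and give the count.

count = 4; pairs: (0,2), (0,3), (1,4), (2,4)

α = atan 0.5 = 26.57°;  2α = 53.13°
n_0 = (-0.9308, -0.3657)
n_1 = (+0.5669, -0.8238)
n_2 = (+0.9448, -0.3277)
n_3 = (+0.6870, +0.7266)
n_4 = (-0.3857, +0.9226)
  (0,1): δ = 76.92°  ·
  (0,2): δ = 40.58°  ✓
  (0,3): δ = 25.16°  ✓
  (0,4): δ = 91.24°  ·
  (1,2): δ = 143.66°  ·
  (1,3): δ = 77.93°  ·
  (1,4): δ = 11.84°  ✓
  (2,3): δ = 114.27°  ·
  (2,4): δ = 48.18°  ✓
  (3,4): δ = 113.92°  ·
antipodal pairs: 4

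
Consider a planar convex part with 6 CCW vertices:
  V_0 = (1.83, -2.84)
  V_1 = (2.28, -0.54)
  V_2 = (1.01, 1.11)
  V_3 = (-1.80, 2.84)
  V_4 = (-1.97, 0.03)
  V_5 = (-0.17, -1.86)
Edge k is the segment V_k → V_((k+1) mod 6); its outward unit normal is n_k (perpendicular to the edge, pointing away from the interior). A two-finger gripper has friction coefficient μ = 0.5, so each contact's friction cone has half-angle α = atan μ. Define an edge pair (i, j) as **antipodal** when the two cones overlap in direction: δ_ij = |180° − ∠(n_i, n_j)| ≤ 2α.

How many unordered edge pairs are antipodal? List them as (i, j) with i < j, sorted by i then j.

count = 6; pairs: (0,3), (1,3), (1,4), (1,5), (2,4), (2,5)

α = atan 0.5 = 26.57°;  2α = 53.13°
n_0 = (+0.9814, -0.1920)
n_1 = (+0.7924, +0.6099)
n_2 = (+0.5243, +0.8516)
n_3 = (-0.9982, +0.0604)
n_4 = (-0.7241, -0.6897)
n_5 = (-0.4400, -0.8980)
  (0,1): δ = 131.34°  ·
  (0,2): δ = 110.55°  ·
  (0,3): δ = 7.61°  ✓
  (0,4): δ = 54.67°  ·
  (0,5): δ = 74.97°  ·
  (1,2): δ = 159.20°  ·
  (1,3): δ = 41.05°  ✓
  (1,4): δ = 6.02°  ✓
  (1,5): δ = 26.31°  ✓
  (2,3): δ = 61.84°  ·
  (2,4): δ = 14.78°  ✓
  (2,5): δ = 5.51°  ✓
  (3,4): δ = 132.94°  ·
  (3,5): δ = 112.64°  ·
  (4,5): δ = 159.71°  ·
antipodal pairs: 6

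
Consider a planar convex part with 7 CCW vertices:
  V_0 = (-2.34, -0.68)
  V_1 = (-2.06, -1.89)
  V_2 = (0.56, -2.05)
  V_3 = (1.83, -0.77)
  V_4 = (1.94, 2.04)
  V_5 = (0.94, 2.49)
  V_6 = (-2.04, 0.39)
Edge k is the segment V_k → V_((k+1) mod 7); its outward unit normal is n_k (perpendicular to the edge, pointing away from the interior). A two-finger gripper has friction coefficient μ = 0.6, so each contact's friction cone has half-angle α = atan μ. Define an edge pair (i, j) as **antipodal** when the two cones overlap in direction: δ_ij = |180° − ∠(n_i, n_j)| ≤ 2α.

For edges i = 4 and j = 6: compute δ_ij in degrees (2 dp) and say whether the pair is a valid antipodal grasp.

α = atan 0.6 = 30.96°;  2α = 61.93°
edge 4: e_4 = (-1.00, +0.45);  n_4 = (+0.4104, +0.9119)
edge 6: e_6 = (-0.30, -1.07);  n_6 = (-0.9629, +0.2700)
∠(n_4, n_6) = 98.57°
δ = |180° − 98.57°| = 81.43°
81.43° > 2α = 61.93°  →  invalid

δ = 81.43°, invalid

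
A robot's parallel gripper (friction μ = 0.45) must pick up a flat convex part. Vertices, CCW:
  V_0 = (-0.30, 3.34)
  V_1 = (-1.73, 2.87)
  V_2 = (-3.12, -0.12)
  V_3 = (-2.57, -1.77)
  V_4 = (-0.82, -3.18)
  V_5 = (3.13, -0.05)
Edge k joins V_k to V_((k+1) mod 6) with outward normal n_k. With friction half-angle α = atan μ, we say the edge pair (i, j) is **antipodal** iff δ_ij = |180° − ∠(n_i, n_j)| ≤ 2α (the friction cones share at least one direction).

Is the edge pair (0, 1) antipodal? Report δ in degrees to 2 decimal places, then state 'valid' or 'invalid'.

α = atan 0.45 = 24.23°;  2α = 48.46°
edge 0: e_0 = (-1.43, -0.47);  n_0 = (-0.3122, +0.9500)
edge 1: e_1 = (-1.39, -2.99);  n_1 = (-0.9068, +0.4216)
∠(n_0, n_1) = 46.87°
δ = |180° − 46.87°| = 133.13°
133.13° > 2α = 48.46°  →  invalid

δ = 133.13°, invalid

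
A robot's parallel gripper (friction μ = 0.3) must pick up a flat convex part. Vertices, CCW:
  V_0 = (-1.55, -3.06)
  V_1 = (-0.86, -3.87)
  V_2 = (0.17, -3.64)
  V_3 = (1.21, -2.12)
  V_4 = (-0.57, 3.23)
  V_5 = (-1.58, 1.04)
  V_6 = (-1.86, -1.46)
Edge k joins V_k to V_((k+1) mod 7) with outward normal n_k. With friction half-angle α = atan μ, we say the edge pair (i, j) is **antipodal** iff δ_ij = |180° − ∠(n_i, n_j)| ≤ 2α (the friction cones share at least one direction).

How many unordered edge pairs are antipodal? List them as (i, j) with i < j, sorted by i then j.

count = 5; pairs: (0,3), (2,4), (2,5), (3,5), (3,6)

α = atan 0.3 = 16.70°;  2α = 33.40°
n_0 = (-0.7612, -0.6485)
n_1 = (+0.2179, -0.9760)
n_2 = (+0.8253, -0.5647)
n_3 = (+0.9489, +0.3157)
n_4 = (-0.9081, +0.4188)
n_5 = (-0.9938, +0.1113)
n_6 = (-0.9817, -0.1902)
  (0,1): δ = 117.84°  ·
  (0,2): δ = 74.81°  ·
  (0,3): δ = 22.02°  ✓
  (0,4): δ = 114.82°  ·
  (0,5): δ = 133.18°  ·
  (0,6): δ = 150.54°  ·
  (1,2): δ = 136.97°  ·
  (1,3): δ = 84.18°  ·
  (1,4): δ = 52.65°  ·
  (1,5): δ = 71.02°  ·
  (1,6): δ = 88.38°  ·
  (2,3): δ = 127.22°  ·
  (2,4): δ = 9.62°  ✓
  (2,5): δ = 27.99°  ✓
  (2,6): δ = 45.35°  ·
  (3,4): δ = 43.16°  ·
  (3,5): δ = 24.79°  ✓
  (3,6): δ = 7.44°  ✓
  (4,5): δ = 161.63°  ·
  (4,6): δ = 144.28°  ·
  (5,6): δ = 162.64°  ·
antipodal pairs: 5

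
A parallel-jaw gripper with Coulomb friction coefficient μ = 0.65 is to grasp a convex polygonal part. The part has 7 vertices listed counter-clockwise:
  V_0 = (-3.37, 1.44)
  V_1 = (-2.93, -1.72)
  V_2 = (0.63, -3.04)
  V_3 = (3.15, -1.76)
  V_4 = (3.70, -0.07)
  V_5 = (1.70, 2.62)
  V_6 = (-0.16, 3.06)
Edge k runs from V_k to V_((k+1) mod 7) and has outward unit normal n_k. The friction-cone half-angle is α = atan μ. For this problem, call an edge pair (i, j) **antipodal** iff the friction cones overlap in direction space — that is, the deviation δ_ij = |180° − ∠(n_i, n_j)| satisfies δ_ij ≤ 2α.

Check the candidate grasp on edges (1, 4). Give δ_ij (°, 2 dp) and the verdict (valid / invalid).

δ = 33.03°, valid

α = atan 0.65 = 33.02°;  2α = 66.05°
edge 1: e_1 = (+3.56, -1.32);  n_1 = (-0.3477, -0.9376)
edge 4: e_4 = (-2.00, +2.69);  n_4 = (+0.8025, +0.5967)
∠(n_1, n_4) = 146.97°
δ = |180° − 146.97°| = 33.03°
33.03° ≤ 2α = 66.05°  →  valid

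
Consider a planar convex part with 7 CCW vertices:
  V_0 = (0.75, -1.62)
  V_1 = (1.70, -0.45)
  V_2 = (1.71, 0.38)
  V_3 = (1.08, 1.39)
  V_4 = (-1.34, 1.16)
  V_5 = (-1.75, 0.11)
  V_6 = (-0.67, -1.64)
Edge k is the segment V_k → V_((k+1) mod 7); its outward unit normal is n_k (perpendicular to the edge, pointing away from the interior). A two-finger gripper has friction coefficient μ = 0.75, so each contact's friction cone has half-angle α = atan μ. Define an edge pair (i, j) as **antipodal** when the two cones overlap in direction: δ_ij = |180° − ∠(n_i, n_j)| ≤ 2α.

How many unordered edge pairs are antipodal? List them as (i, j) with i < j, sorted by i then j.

count = 11; pairs: (0,3), (0,4), (0,5), (1,4), (1,5), (2,4), (2,5), (2,6), (3,5), (3,6), (4,6)

α = atan 0.75 = 36.87°;  2α = 73.74°
n_0 = (+0.7763, -0.6303)
n_1 = (+0.9999, -0.0120)
n_2 = (+0.8485, +0.5292)
n_3 = (-0.0946, +0.9955)
n_4 = (-0.9315, +0.3637)
n_5 = (-0.8510, -0.5252)
n_6 = (+0.0141, -0.9999)
  (0,1): δ = 141.61°  ·
  (0,2): δ = 108.97°  ·
  (0,3): δ = 45.50°  ✓
  (0,4): δ = 17.75°  ✓
  (0,5): δ = 70.76°  ✓
  (0,6): δ = 129.88°  ·
  (1,2): δ = 147.36°  ·
  (1,3): δ = 83.88°  ·
  (1,4): δ = 20.64°  ✓
  (1,5): δ = 32.37°  ✓
  (1,6): δ = 91.50°  ·
  (2,3): δ = 116.53°  ·
  (2,4): δ = 53.28°  ✓
  (2,5): δ = 0.27°  ✓
  (2,6): δ = 58.85°  ✓
  (3,4): δ = 116.76°  ·
  (3,5): δ = 63.75°  ✓
  (3,6): δ = 4.62°  ✓
  (4,5): δ = 126.99°  ·
  (4,6): δ = 67.86°  ✓
  (5,6): δ = 120.87°  ·
antipodal pairs: 11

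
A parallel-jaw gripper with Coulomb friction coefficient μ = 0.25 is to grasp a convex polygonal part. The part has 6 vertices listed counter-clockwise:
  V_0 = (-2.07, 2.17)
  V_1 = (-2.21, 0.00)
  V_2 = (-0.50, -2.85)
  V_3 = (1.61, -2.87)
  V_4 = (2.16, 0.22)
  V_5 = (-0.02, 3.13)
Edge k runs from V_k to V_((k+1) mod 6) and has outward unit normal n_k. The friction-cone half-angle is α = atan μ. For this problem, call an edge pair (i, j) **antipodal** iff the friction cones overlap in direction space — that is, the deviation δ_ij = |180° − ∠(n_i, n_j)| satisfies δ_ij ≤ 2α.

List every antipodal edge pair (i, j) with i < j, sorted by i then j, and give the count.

count = 3; pairs: (0,3), (1,4), (2,5)

α = atan 0.25 = 14.04°;  2α = 28.07°
n_0 = (-0.9979, +0.0644)
n_1 = (-0.8575, -0.5145)
n_2 = (-0.0095, -1.0000)
n_3 = (+0.9845, -0.1752)
n_4 = (+0.8003, +0.5996)
n_5 = (-0.4241, +0.9056)
  (0,1): δ = 145.34°  ·
  (0,2): δ = 86.85°  ·
  (0,3): δ = 6.40°  ✓
  (0,4): δ = 40.53°  ·
  (0,5): δ = 118.78°  ·
  (1,2): δ = 121.51°  ·
  (1,3): δ = 41.06°  ·
  (1,4): δ = 5.87°  ✓
  (1,5): δ = 84.13°  ·
  (2,3): δ = 99.55°  ·
  (2,4): δ = 52.62°  ·
  (2,5): δ = 25.64°  ✓
  (3,4): δ = 133.07°  ·
  (3,5): δ = 54.81°  ·
  (4,5): δ = 101.75°  ·
antipodal pairs: 3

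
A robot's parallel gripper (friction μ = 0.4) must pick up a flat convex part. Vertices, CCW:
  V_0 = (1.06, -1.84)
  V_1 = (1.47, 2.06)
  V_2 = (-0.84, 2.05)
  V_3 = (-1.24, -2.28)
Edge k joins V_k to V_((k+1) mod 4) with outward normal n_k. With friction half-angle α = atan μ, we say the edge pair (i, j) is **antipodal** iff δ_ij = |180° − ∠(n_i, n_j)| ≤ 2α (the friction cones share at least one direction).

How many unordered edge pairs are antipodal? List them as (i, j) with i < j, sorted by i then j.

α = atan 0.4 = 21.80°;  2α = 43.60°
n_0 = (+0.9945, -0.1046)
n_1 = (-0.0043, +1.0000)
n_2 = (-0.9958, +0.0920)
n_3 = (+0.1879, -0.9822)
  (0,1): δ = 83.75°  ·
  (0,2): δ = 0.72°  ✓
  (0,3): δ = 106.83°  ·
  (1,2): δ = 95.53°  ·
  (1,3): δ = 10.58°  ✓
  (2,3): δ = 73.89°  ·
antipodal pairs: 2

count = 2; pairs: (0,2), (1,3)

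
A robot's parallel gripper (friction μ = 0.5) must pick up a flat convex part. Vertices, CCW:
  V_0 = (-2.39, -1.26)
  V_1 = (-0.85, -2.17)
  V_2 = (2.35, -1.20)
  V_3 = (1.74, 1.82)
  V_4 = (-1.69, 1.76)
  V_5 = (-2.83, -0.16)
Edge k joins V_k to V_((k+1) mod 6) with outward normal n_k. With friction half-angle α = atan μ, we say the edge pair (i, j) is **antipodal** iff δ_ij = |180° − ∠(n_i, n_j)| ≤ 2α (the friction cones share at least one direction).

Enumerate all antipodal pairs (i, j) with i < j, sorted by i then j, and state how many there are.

α = atan 0.5 = 26.57°;  2α = 53.13°
n_0 = (-0.5087, -0.8609)
n_1 = (+0.2901, -0.9570)
n_2 = (+0.9802, +0.1980)
n_3 = (-0.0175, +0.9998)
n_4 = (-0.8599, +0.5105)
n_5 = (-0.9285, -0.3714)
  (0,1): δ = 132.56°  ·
  (0,2): δ = 48.00°  ✓
  (0,3): δ = 31.58°  ✓
  (0,4): δ = 89.88°  ·
  (0,5): δ = 142.38°  ·
  (1,2): δ = 95.44°  ·
  (1,3): δ = 15.86°  ✓
  (1,4): δ = 42.44°  ✓
  (1,5): δ = 94.94°  ·
  (2,3): δ = 100.42°  ·
  (2,4): δ = 42.12°  ✓
  (2,5): δ = 10.38°  ✓
  (3,4): δ = 121.70°  ·
  (3,5): δ = 69.20°  ·
  (4,5): δ = 127.50°  ·
antipodal pairs: 6

count = 6; pairs: (0,2), (0,3), (1,3), (1,4), (2,4), (2,5)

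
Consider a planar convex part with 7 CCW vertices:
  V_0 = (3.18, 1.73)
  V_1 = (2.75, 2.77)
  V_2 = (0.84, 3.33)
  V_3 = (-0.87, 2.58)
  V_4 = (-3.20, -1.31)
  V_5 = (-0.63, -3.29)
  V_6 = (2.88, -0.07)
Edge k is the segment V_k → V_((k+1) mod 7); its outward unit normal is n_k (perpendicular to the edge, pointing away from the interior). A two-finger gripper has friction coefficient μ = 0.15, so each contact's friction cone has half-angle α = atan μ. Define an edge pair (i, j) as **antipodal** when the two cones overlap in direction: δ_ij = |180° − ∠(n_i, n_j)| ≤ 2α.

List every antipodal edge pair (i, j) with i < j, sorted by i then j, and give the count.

count = 1; pairs: (3,5)

α = atan 0.15 = 8.53°;  2α = 17.06°
n_0 = (+0.9241, +0.3821)
n_1 = (+0.2814, +0.9596)
n_2 = (-0.4017, +0.9158)
n_3 = (-0.8579, +0.5138)
n_4 = (-0.6103, -0.7922)
n_5 = (+0.6760, -0.7369)
n_6 = (+0.9864, -0.1644)
  (0,1): δ = 128.80°  ·
  (0,2): δ = 88.78°  ·
  (0,3): δ = 53.38°  ·
  (0,4): δ = 29.93°  ·
  (0,5): δ = 110.07°  ·
  (0,6): δ = 148.07°  ·
  (1,2): δ = 139.98°  ·
  (1,3): δ = 104.58°  ·
  (1,4): δ = 21.27°  ·
  (1,5): δ = 58.87°  ·
  (1,6): δ = 96.88°  ·
  (2,3): δ = 144.60°  ·
  (2,4): δ = 61.29°  ·
  (2,5): δ = 18.85°  ·
  (2,6): δ = 56.86°  ·
  (3,4): δ = 96.69°  ·
  (3,5): δ = 16.55°  ✓
  (3,6): δ = 21.46°  ·
  (4,5): δ = 99.86°  ·
  (4,6): δ = 61.85°  ·
  (5,6): δ = 141.99°  ·
antipodal pairs: 1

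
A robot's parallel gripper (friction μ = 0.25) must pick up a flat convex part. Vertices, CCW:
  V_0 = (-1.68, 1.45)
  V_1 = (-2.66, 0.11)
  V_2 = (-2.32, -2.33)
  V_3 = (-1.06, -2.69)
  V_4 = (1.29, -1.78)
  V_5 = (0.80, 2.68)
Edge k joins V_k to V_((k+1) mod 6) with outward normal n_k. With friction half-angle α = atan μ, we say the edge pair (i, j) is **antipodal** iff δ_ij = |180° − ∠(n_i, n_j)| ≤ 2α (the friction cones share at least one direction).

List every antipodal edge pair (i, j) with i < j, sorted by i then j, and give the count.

count = 2; pairs: (1,4), (3,5)

α = atan 0.25 = 14.04°;  2α = 28.07°
n_0 = (-0.8072, +0.5903)
n_1 = (-0.9904, -0.1380)
n_2 = (-0.2747, -0.9615)
n_3 = (+0.3611, -0.9325)
n_4 = (+0.9940, +0.1092)
n_5 = (-0.4443, +0.8959)
  (0,1): δ = 135.89°  ·
  (0,2): δ = 69.77°  ·
  (0,3): δ = 32.65°  ·
  (0,4): δ = 42.45°  ·
  (0,5): δ = 152.56°  ·
  (1,2): δ = 113.88°  ·
  (1,3): δ = 76.76°  ·
  (1,4): δ = 1.66°  ✓
  (1,5): δ = 108.45°  ·
  (2,3): δ = 142.89°  ·
  (2,4): δ = 67.78°  ·
  (2,5): δ = 42.33°  ·
  (3,4): δ = 104.90°  ·
  (3,5): δ = 5.21°  ✓
  (4,5): δ = 69.89°  ·
antipodal pairs: 2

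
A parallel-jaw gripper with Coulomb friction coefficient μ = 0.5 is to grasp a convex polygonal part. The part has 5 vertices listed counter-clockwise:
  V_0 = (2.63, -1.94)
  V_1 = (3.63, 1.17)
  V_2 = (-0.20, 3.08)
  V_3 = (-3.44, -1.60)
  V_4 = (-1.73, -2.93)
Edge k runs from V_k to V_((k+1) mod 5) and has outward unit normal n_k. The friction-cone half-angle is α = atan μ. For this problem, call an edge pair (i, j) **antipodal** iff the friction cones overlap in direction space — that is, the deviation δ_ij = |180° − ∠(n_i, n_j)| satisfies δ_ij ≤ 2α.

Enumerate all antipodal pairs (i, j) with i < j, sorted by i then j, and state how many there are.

count = 4; pairs: (0,2), (1,3), (1,4), (2,4)

α = atan 0.5 = 26.57°;  2α = 53.13°
n_0 = (+0.9520, -0.3061)
n_1 = (+0.4463, +0.8949)
n_2 = (-0.8222, +0.5692)
n_3 = (-0.6139, -0.7894)
n_4 = (+0.2214, -0.9752)
  (0,1): δ = 98.68°  ·
  (0,2): δ = 16.87°  ✓
  (0,3): δ = 69.95°  ·
  (0,4): δ = 120.62°  ·
  (1,2): δ = 98.19°  ·
  (1,3): δ = 11.37°  ✓
  (1,4): δ = 39.30°  ✓
  (2,3): δ = 93.18°  ·
  (2,4): δ = 42.51°  ✓
  (3,4): δ = 129.33°  ·
antipodal pairs: 4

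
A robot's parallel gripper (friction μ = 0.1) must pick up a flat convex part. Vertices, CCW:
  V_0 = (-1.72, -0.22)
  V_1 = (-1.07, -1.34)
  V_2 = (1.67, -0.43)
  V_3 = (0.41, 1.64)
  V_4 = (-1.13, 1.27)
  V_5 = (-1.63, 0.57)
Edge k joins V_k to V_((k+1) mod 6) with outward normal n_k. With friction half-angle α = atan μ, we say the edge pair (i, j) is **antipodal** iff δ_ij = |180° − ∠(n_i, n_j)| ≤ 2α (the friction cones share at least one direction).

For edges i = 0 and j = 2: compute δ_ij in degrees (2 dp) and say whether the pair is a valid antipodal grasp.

δ = 1.20°, valid

α = atan 0.1 = 5.71°;  2α = 11.42°
edge 0: e_0 = (+0.65, -1.12);  n_0 = (-0.8649, -0.5019)
edge 2: e_2 = (-1.26, +2.07);  n_2 = (+0.8542, +0.5199)
∠(n_0, n_2) = 178.80°
δ = |180° − 178.80°| = 1.20°
1.20° ≤ 2α = 11.42°  →  valid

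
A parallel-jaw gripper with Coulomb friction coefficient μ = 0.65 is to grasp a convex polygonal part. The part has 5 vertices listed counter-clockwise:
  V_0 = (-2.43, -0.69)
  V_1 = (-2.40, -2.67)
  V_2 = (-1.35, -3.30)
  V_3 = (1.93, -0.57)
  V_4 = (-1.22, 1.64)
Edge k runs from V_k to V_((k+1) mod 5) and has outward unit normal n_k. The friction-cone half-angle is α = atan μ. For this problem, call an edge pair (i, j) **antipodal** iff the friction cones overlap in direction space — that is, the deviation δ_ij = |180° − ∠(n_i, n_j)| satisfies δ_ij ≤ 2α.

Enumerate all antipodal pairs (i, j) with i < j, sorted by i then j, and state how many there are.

α = atan 0.65 = 33.02°;  2α = 66.05°
n_0 = (-0.9999, -0.0151)
n_1 = (-0.5145, -0.8575)
n_2 = (+0.6397, -0.7686)
n_3 = (+0.5743, +0.8186)
n_4 = (-0.8875, +0.4609)
  (0,1): δ = 121.83°  ·
  (0,2): δ = 51.10°  ✓
  (0,3): δ = 54.08°  ✓
  (0,4): δ = 151.69°  ·
  (1,2): δ = 109.27°  ·
  (1,3): δ = 4.09°  ✓
  (1,4): δ = 93.52°  ·
  (2,3): δ = 74.82°  ·
  (2,4): δ = 22.79°  ✓
  (3,4): δ = 82.39°  ·
antipodal pairs: 4

count = 4; pairs: (0,2), (0,3), (1,3), (2,4)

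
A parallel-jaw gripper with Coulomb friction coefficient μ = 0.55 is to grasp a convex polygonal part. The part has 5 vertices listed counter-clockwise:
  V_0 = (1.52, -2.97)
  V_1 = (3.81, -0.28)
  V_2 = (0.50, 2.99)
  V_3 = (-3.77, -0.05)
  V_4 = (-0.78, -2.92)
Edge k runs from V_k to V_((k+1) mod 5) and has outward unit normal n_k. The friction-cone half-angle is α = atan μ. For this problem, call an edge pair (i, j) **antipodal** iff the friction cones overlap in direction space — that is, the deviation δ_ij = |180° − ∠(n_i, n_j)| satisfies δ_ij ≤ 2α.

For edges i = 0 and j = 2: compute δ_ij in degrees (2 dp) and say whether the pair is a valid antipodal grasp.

δ = 14.14°, valid

α = atan 0.55 = 28.81°;  2α = 57.62°
edge 0: e_0 = (+2.29, +2.69);  n_0 = (+0.7615, -0.6482)
edge 2: e_2 = (-4.27, -3.04);  n_2 = (-0.5800, +0.8146)
∠(n_0, n_2) = 165.86°
δ = |180° − 165.86°| = 14.14°
14.14° ≤ 2α = 57.62°  →  valid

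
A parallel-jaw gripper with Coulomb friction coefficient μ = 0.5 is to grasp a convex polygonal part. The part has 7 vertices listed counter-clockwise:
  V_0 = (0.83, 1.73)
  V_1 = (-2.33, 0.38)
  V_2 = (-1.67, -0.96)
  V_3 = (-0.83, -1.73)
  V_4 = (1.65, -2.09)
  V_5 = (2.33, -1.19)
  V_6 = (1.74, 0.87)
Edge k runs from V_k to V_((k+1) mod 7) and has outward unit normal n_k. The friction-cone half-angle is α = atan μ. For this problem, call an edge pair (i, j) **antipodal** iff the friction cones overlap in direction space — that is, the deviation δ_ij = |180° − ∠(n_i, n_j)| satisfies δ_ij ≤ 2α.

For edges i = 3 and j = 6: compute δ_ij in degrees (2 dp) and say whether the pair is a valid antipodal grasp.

α = atan 0.5 = 26.57°;  2α = 53.13°
edge 3: e_3 = (+2.48, -0.36);  n_3 = (-0.1437, -0.9896)
edge 6: e_6 = (-0.91, +0.86);  n_6 = (+0.6869, +0.7268)
∠(n_3, n_6) = 144.88°
δ = |180° − 144.88°| = 35.12°
35.12° ≤ 2α = 53.13°  →  valid

δ = 35.12°, valid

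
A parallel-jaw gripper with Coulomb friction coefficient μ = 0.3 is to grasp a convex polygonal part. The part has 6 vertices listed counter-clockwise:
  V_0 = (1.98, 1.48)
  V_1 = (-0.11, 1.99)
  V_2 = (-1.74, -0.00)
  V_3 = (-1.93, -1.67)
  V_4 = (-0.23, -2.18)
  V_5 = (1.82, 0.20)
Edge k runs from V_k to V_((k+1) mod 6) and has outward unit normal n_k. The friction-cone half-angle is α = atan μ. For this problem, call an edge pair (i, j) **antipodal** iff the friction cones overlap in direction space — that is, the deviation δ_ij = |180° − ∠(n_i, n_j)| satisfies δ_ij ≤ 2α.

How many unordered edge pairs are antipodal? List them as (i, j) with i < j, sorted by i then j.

count = 4; pairs: (0,3), (1,4), (1,5), (2,5)

α = atan 0.3 = 16.70°;  2α = 33.40°
n_0 = (+0.2371, +0.9715)
n_1 = (-0.7736, +0.6337)
n_2 = (-0.9936, +0.1130)
n_3 = (-0.2873, -0.9578)
n_4 = (+0.7577, -0.6526)
n_5 = (+0.9923, -0.1240)
  (0,1): δ = 115.61°  ·
  (0,2): δ = 82.78°  ·
  (0,3): δ = 2.99°  ✓
  (0,4): δ = 62.97°  ·
  (0,5): δ = 96.59°  ·
  (1,2): δ = 147.17°  ·
  (1,3): δ = 67.38°  ·
  (1,4): δ = 1.42°  ✓
  (1,5): δ = 32.20°  ✓
  (2,3): δ = 100.21°  ·
  (2,4): δ = 34.25°  ·
  (2,5): δ = 0.63°  ✓
  (3,4): δ = 114.04°  ·
  (3,5): δ = 80.43°  ·
  (4,5): δ = 146.39°  ·
antipodal pairs: 4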